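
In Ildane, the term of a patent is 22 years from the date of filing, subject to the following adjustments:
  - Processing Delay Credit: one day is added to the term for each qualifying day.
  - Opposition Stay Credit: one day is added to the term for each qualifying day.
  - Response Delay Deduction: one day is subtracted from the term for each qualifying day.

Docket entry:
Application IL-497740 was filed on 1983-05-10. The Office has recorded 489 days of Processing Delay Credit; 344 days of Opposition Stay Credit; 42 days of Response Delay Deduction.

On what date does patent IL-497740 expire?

2007-07-10

Base term: filing date + 22 years → 10 May 2005.
Processing Delay Credit: +489 days → 11 September 2006.
Opposition Stay Credit: +344 days → 21 August 2007.
Response Delay Deduction: −42 days → 10 July 2007.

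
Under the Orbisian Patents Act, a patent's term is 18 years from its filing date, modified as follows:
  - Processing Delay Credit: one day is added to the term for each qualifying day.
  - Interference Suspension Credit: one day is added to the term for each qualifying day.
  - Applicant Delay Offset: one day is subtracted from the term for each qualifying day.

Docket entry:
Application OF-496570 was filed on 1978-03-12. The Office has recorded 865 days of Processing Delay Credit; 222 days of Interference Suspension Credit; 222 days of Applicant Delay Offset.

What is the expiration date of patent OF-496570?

July 25, 1998

Base term: filing date + 18 years → 12 March 1996.
Processing Delay Credit: +865 days → 25 July 1998.
Interference Suspension Credit: +222 days → 4 March 1999.
Applicant Delay Offset: −222 days → 25 July 1998.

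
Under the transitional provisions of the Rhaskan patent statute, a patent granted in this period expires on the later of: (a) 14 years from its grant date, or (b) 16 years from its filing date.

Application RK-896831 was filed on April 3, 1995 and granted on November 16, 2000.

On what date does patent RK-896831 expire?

November 16, 2014

(a) grant + 14 years → 16 November 2014.
(b) filing + 16 years → 3 April 2011.
Later of the two: 16 November 2014.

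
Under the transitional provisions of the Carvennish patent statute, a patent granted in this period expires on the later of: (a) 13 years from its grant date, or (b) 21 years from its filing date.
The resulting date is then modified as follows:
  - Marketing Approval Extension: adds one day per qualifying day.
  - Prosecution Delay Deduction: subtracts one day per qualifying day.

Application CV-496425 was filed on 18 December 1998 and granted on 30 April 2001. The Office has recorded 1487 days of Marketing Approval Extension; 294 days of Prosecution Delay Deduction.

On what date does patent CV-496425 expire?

(a) grant + 13 years → 30 April 2014.
(b) filing + 21 years → 18 December 2019.
Later of the two: 18 December 2019.
Marketing Approval Extension: +1487 days → 13 January 2024.
Prosecution Delay Deduction: −294 days → 25 March 2023.

2023-03-25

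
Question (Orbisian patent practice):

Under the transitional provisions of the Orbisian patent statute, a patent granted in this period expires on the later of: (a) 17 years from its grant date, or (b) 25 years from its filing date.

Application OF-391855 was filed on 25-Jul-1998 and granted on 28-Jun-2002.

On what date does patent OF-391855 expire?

(a) grant + 17 years → 28 June 2019.
(b) filing + 25 years → 25 July 2023.
Later of the two: 25 July 2023.

2023-07-25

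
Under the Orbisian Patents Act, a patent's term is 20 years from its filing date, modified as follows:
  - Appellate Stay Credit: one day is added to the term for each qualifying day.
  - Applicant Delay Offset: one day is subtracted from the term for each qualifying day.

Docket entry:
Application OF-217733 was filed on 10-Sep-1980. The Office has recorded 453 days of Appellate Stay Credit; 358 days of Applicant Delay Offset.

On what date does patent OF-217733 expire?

December 14, 2000

Base term: filing date + 20 years → 10 September 2000.
Appellate Stay Credit: +453 days → 7 December 2001.
Applicant Delay Offset: −358 days → 14 December 2000.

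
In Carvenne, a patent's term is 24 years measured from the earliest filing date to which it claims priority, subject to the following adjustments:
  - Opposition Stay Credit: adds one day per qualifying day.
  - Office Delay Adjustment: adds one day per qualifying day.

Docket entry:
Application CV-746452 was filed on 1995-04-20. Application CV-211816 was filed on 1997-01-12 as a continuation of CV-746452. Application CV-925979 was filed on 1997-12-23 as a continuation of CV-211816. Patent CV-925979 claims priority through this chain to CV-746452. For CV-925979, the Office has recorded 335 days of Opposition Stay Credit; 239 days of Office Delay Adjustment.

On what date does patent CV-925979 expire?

Earliest priority filing: 20 April 1995.
Base term: 20 April 1995 + 24 years → 20 April 2019.
Opposition Stay Credit: +335 days → 20 March 2020.
Office Delay Adjustment: +239 days → 14 November 2020.

2020-11-14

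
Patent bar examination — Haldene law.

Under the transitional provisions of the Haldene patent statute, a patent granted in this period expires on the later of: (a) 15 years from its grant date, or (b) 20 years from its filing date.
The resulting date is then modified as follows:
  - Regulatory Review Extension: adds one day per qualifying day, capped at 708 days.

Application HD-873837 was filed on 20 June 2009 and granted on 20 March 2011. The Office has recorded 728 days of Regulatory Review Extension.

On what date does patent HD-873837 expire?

(a) grant + 15 years → 20 March 2026.
(b) filing + 20 years → 20 June 2029.
Later of the two: 20 June 2029.
Regulatory Review Extension: 728 days claimed exceeds the 708-day cap, so +708 days → 29 May 2031.

2031-05-29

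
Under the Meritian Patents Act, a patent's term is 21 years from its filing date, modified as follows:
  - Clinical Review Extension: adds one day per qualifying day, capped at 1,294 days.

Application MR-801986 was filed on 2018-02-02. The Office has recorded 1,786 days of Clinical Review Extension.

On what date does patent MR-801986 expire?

2042-08-19

Base term: filing date + 21 years → 2 February 2039.
Clinical Review Extension: 1786 days claimed exceeds the 1294-day cap, so +1294 days → 19 August 2042.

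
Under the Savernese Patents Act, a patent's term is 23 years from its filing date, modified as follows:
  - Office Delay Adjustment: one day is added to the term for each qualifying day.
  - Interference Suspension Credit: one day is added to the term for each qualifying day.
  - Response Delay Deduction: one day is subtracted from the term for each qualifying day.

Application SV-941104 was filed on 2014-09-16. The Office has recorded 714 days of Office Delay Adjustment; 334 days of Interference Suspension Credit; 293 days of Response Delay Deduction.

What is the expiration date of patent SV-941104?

2039-10-11

Base term: filing date + 23 years → 16 September 2037.
Office Delay Adjustment: +714 days → 31 August 2039.
Interference Suspension Credit: +334 days → 30 July 2040.
Response Delay Deduction: −293 days → 11 October 2039.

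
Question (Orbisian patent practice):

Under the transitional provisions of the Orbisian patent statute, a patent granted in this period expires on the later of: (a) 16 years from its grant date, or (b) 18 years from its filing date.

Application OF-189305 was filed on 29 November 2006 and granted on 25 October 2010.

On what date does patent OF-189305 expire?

October 25, 2026

(a) grant + 16 years → 25 October 2026.
(b) filing + 18 years → 29 November 2024.
Later of the two: 25 October 2026.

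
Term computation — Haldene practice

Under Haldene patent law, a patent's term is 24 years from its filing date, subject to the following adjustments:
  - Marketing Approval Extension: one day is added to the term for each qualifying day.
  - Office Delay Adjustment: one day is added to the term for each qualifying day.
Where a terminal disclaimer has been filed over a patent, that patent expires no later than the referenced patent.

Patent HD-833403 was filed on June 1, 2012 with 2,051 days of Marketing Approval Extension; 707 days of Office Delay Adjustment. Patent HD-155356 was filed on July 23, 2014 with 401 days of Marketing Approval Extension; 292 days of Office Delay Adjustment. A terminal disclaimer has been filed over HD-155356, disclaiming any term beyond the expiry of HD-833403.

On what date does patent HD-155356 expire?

June 15, 2040

Natural term of HD-155356:
  Base: filing + 24 years → 23 July 2038.
  Marketing Approval Extension: +401 days → 28 August 2039.
  Office Delay Adjustment: +292 days → 15 June 2040.
Expiry of referenced patent HD-833403:
  Base: filing + 24 years → 1 June 2036.
  Marketing Approval Extension: +2051 days → 12 January 2042.
  Office Delay Adjustment: +707 days → 20 December 2043.
Terminal disclaimer: HD-155356 expires on the earlier of 15 June 2040 and 20 December 2043.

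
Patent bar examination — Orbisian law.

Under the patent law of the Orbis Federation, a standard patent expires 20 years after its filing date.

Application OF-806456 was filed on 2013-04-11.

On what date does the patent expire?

Filing date + 20 years → 11 April 2033.

April 11, 2033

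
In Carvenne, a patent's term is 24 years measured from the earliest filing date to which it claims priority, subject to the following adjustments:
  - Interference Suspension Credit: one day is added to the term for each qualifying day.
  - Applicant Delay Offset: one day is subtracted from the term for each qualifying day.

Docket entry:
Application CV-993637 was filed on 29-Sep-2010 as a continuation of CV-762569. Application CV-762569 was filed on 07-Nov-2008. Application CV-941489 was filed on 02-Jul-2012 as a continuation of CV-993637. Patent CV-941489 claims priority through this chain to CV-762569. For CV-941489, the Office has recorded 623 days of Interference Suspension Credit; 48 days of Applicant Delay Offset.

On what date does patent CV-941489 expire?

2034-06-05

Earliest priority filing: 7 November 2008.
Base term: 7 November 2008 + 24 years → 7 November 2032.
Interference Suspension Credit: +623 days → 23 July 2034.
Applicant Delay Offset: −48 days → 5 June 2034.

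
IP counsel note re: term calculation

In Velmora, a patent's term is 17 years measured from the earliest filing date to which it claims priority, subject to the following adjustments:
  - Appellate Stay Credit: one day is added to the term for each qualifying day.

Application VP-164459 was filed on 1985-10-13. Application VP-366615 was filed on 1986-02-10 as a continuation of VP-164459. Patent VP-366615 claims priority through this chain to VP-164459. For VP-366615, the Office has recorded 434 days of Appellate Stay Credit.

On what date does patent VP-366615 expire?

Earliest priority filing: 13 October 1985.
Base term: 13 October 1985 + 17 years → 13 October 2002.
Appellate Stay Credit: +434 days → 21 December 2003.

2003-12-21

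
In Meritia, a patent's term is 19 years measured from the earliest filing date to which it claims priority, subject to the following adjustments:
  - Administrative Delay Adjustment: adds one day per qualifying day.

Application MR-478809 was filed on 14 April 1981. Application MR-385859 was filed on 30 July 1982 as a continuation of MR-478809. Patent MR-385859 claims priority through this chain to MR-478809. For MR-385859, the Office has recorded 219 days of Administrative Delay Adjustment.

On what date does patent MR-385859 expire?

Earliest priority filing: 14 April 1981.
Base term: 14 April 1981 + 19 years → 14 April 2000.
Administrative Delay Adjustment: +219 days → 19 November 2000.

November 19, 2000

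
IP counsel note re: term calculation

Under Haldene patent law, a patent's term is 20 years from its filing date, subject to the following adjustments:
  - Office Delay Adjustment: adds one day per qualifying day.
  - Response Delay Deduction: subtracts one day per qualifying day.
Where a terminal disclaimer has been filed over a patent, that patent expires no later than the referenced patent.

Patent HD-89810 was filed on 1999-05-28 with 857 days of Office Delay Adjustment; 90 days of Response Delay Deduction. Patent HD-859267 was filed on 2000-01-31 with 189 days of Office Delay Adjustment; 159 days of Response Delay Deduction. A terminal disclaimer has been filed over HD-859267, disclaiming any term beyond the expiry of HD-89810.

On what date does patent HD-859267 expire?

Natural term of HD-859267:
  Base: filing + 20 years → 31 January 2020.
  Office Delay Adjustment: +189 days → 7 August 2020.
  Response Delay Deduction: −159 days → 1 March 2020.
Expiry of referenced patent HD-89810:
  Base: filing + 20 years → 28 May 2019.
  Office Delay Adjustment: +857 days → 1 October 2021.
  Response Delay Deduction: −90 days → 3 July 2021.
Terminal disclaimer: HD-859267 expires on the earlier of 1 March 2020 and 3 July 2021.

March 1, 2020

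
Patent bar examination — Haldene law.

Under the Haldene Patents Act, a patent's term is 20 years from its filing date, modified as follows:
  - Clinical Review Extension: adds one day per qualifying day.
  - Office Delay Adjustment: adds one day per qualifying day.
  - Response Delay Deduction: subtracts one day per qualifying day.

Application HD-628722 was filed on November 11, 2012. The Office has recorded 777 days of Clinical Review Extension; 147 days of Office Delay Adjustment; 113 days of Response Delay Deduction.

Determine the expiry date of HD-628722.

Base term: filing date + 20 years → 11 November 2032.
Clinical Review Extension: +777 days → 28 December 2034.
Office Delay Adjustment: +147 days → 24 May 2035.
Response Delay Deduction: −113 days → 31 January 2035.

January 31, 2035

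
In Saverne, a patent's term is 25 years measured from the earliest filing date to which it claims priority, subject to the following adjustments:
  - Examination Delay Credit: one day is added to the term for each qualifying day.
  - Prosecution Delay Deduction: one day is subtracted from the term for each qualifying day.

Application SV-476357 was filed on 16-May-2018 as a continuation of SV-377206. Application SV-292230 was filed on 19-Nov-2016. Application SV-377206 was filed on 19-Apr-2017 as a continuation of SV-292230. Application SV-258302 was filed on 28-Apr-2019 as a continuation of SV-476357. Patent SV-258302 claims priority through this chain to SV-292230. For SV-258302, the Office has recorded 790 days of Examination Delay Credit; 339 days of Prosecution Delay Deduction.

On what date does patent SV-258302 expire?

Earliest priority filing: 19 November 2016.
Base term: 19 November 2016 + 25 years → 19 November 2041.
Examination Delay Credit: +790 days → 18 January 2044.
Prosecution Delay Deduction: −339 days → 13 February 2043.

2043-02-13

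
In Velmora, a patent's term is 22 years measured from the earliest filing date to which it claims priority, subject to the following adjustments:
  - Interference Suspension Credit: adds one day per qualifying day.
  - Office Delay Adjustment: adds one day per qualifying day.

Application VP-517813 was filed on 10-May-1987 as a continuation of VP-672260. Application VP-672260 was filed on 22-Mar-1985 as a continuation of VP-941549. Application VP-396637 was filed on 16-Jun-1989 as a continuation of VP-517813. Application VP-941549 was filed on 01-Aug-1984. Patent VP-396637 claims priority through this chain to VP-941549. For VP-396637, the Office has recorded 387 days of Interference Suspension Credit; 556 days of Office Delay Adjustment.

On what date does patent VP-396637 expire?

Earliest priority filing: 1 August 1984.
Base term: 1 August 1984 + 22 years → 1 August 2006.
Interference Suspension Credit: +387 days → 23 August 2007.
Office Delay Adjustment: +556 days → 1 March 2009.

2009-03-01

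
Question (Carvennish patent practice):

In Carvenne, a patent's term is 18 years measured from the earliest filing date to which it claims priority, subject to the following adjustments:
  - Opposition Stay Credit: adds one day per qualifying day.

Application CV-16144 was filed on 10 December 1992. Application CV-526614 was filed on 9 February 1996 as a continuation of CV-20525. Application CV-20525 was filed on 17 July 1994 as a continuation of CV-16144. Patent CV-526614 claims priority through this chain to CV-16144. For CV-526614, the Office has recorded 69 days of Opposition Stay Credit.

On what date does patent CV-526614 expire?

February 17, 2011

Earliest priority filing: 10 December 1992.
Base term: 10 December 1992 + 18 years → 10 December 2010.
Opposition Stay Credit: +69 days → 17 February 2011.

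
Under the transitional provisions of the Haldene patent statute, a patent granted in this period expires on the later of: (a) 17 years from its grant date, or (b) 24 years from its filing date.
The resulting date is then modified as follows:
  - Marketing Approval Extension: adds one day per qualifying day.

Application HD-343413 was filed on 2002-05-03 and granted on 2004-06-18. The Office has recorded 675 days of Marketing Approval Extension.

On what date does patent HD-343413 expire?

(a) grant + 17 years → 18 June 2021.
(b) filing + 24 years → 3 May 2026.
Later of the two: 3 May 2026.
Marketing Approval Extension: +675 days → 8 March 2028.

March 8, 2028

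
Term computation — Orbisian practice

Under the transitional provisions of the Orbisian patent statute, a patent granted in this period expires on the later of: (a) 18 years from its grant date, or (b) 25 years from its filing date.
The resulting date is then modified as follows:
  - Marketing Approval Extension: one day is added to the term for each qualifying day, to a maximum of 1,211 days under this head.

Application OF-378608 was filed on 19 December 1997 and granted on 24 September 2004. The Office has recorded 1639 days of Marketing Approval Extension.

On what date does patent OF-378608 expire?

(a) grant + 18 years → 24 September 2022.
(b) filing + 25 years → 19 December 2022.
Later of the two: 19 December 2022.
Marketing Approval Extension: 1639 days claimed exceeds the 1211-day cap, so +1211 days → 13 April 2026.

2026-04-13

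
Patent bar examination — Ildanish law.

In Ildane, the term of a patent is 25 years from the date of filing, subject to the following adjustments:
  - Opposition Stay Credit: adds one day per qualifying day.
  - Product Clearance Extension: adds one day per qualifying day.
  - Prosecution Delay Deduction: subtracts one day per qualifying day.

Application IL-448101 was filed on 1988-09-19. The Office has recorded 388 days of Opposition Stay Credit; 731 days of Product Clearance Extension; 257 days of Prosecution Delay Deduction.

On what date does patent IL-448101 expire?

Base term: filing date + 25 years → 19 September 2013.
Opposition Stay Credit: +388 days → 12 October 2014.
Product Clearance Extension: +731 days → 12 October 2016.
Prosecution Delay Deduction: −257 days → 29 January 2016.

2016-01-29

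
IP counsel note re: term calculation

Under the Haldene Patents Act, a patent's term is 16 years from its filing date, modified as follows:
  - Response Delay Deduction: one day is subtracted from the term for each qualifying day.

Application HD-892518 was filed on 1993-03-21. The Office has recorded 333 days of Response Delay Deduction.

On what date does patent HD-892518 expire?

April 22, 2008

Base term: filing date + 16 years → 21 March 2009.
Response Delay Deduction: −333 days → 22 April 2008.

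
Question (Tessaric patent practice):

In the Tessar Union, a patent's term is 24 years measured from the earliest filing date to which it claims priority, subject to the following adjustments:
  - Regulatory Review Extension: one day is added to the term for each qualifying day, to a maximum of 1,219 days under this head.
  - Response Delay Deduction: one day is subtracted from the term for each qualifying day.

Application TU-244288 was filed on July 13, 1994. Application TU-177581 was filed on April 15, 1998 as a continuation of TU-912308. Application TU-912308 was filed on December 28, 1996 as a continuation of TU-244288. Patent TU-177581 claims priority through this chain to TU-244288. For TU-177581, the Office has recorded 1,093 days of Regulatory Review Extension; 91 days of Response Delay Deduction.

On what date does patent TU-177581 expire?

2021-04-10

Earliest priority filing: 13 July 1994.
Base term: 13 July 1994 + 24 years → 13 July 2018.
Regulatory Review Extension: 1093 days (within the 1219-day cap) → +1093 days → 10 July 2021.
Response Delay Deduction: −91 days → 10 April 2021.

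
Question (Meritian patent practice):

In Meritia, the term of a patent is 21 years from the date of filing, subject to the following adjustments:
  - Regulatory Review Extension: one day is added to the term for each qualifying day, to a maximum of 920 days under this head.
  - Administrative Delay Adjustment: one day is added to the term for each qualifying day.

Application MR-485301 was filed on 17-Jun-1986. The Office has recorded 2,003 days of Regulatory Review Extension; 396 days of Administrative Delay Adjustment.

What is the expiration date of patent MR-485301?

2011-01-23

Base term: filing date + 21 years → 17 June 2007.
Regulatory Review Extension: 2003 days claimed exceeds the 920-day cap, so +920 days → 23 December 2009.
Administrative Delay Adjustment: +396 days → 23 January 2011.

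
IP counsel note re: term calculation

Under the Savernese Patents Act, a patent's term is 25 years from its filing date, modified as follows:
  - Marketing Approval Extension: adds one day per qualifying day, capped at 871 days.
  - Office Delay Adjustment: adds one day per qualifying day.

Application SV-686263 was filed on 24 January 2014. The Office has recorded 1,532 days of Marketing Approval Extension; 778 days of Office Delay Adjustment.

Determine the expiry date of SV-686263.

July 31, 2043

Base term: filing date + 25 years → 24 January 2039.
Marketing Approval Extension: 1532 days claimed exceeds the 871-day cap, so +871 days → 13 June 2041.
Office Delay Adjustment: +778 days → 31 July 2043.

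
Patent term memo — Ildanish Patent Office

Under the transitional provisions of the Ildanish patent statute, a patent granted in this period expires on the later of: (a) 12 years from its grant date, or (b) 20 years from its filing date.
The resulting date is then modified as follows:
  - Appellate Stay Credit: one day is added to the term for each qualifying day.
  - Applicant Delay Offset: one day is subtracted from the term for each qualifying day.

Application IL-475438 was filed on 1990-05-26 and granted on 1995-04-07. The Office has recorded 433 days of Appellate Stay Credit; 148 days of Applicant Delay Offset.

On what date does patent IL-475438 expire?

(a) grant + 12 years → 7 April 2007.
(b) filing + 20 years → 26 May 2010.
Later of the two: 26 May 2010.
Appellate Stay Credit: +433 days → 2 August 2011.
Applicant Delay Offset: −148 days → 7 March 2011.

March 7, 2011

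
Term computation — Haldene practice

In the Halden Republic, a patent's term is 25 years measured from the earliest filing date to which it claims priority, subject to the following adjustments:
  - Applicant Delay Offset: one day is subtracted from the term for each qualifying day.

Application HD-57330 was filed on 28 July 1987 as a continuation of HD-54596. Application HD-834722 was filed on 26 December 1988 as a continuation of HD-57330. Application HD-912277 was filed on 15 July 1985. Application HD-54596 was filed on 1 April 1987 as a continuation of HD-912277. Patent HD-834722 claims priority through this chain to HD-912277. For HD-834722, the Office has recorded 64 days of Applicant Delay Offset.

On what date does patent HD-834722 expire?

May 12, 2010

Earliest priority filing: 15 July 1985.
Base term: 15 July 1985 + 25 years → 15 July 2010.
Applicant Delay Offset: −64 days → 12 May 2010.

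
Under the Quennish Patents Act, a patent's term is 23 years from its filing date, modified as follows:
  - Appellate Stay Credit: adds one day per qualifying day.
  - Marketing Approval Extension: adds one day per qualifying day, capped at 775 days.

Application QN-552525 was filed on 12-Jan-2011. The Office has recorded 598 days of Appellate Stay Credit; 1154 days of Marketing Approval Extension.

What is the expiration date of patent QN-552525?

2037-10-16

Base term: filing date + 23 years → 12 January 2034.
Appellate Stay Credit: +598 days → 2 September 2035.
Marketing Approval Extension: 1154 days claimed exceeds the 775-day cap, so +775 days → 16 October 2037.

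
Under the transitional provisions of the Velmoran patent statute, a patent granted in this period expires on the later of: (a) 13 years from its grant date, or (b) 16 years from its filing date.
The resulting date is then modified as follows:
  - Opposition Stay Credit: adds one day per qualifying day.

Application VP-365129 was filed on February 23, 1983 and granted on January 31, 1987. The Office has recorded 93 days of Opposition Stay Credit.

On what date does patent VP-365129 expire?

2000-05-03

(a) grant + 13 years → 31 January 2000.
(b) filing + 16 years → 23 February 1999.
Later of the two: 31 January 2000.
Opposition Stay Credit: +93 days → 3 May 2000.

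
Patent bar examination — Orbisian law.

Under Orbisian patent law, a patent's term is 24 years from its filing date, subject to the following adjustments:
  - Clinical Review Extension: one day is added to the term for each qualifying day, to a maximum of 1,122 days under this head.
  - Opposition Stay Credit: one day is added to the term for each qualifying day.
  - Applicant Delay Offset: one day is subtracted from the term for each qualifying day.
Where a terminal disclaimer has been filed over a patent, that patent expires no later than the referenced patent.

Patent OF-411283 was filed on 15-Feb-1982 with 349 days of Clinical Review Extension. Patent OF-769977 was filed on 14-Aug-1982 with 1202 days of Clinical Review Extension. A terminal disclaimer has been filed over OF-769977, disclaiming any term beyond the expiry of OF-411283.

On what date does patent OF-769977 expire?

Natural term of OF-769977:
  Base: filing + 24 years → 14 August 2006.
  Clinical Review Extension: 1202 days claimed exceeds the 1122-day cap, so +1122 days → 9 September 2009.
Expiry of referenced patent OF-411283:
  Base: filing + 24 years → 15 February 2006.
  Clinical Review Extension: 349 days (within the 1122-day cap) → +349 days → 30 January 2007.
Terminal disclaimer: OF-769977 expires on the earlier of 9 September 2009 and 30 January 2007.

2007-01-30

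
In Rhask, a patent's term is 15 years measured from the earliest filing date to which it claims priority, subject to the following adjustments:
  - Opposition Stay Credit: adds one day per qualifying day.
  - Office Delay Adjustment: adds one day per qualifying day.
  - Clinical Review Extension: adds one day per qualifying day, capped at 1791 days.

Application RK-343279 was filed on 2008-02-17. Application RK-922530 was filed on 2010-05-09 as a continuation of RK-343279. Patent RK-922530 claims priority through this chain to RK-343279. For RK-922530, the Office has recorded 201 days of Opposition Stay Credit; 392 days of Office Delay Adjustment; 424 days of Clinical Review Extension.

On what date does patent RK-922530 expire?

November 30, 2025

Earliest priority filing: 17 February 2008.
Base term: 17 February 2008 + 15 years → 17 February 2023.
Opposition Stay Credit: +201 days → 6 September 2023.
Office Delay Adjustment: +392 days → 2 October 2024.
Clinical Review Extension: 424 days (within the 1791-day cap) → +424 days → 30 November 2025.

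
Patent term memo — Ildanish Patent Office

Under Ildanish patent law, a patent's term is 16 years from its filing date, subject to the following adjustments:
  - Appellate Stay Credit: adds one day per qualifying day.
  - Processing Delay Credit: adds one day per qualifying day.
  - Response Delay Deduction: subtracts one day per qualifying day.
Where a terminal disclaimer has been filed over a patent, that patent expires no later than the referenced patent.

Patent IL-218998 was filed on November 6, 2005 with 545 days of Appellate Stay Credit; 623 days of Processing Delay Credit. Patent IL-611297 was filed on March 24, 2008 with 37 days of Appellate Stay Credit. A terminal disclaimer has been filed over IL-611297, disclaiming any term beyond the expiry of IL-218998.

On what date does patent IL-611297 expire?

April 30, 2024

Natural term of IL-611297:
  Base: filing + 16 years → 24 March 2024.
  Appellate Stay Credit: +37 days → 30 April 2024.
Expiry of referenced patent IL-218998:
  Base: filing + 16 years → 6 November 2021.
  Appellate Stay Credit: +545 days → 5 May 2023.
  Processing Delay Credit: +623 days → 17 January 2025.
Terminal disclaimer: IL-611297 expires on the earlier of 30 April 2024 and 17 January 2025.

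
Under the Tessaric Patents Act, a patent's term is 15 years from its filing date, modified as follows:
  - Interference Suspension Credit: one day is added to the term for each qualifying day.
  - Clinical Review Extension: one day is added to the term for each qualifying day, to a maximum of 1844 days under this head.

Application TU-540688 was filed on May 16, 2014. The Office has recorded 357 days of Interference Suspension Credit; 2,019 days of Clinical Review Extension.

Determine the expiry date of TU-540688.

Base term: filing date + 15 years → 16 May 2029.
Interference Suspension Credit: +357 days → 8 May 2030.
Clinical Review Extension: 2019 days claimed exceeds the 1844-day cap, so +1844 days → 26 May 2035.

May 26, 2035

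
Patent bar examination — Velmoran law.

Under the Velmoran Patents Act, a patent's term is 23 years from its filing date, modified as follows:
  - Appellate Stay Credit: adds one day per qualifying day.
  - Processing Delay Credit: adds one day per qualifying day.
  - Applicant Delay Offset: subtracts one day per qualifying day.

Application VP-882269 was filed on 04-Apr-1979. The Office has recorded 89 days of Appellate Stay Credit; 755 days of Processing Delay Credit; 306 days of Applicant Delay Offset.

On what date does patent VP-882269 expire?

2003-09-24

Base term: filing date + 23 years → 4 April 2002.
Appellate Stay Credit: +89 days → 2 July 2002.
Processing Delay Credit: +755 days → 26 July 2004.
Applicant Delay Offset: −306 days → 24 September 2003.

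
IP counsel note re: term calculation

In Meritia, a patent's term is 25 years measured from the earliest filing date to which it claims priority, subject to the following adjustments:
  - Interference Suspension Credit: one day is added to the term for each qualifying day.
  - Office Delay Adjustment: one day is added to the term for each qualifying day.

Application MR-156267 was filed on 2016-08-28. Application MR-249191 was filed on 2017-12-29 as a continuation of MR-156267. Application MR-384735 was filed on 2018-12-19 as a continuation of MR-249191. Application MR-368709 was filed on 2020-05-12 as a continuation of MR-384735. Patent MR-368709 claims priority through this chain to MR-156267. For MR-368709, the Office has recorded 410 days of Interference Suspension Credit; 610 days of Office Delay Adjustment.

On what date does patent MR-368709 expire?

2044-06-13

Earliest priority filing: 28 August 2016.
Base term: 28 August 2016 + 25 years → 28 August 2041.
Interference Suspension Credit: +410 days → 12 October 2042.
Office Delay Adjustment: +610 days → 13 June 2044.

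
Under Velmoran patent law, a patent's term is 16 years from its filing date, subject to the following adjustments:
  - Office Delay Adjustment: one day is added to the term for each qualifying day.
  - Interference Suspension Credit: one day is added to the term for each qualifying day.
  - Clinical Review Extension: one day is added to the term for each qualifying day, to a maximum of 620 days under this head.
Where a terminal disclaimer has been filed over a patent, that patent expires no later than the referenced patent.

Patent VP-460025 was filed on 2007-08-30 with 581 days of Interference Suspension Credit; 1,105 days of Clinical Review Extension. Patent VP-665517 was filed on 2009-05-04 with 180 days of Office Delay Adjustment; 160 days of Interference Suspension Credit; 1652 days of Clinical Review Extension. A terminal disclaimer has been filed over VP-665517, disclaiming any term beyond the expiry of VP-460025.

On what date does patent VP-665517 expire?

2026-12-13

Natural term of VP-665517:
  Base: filing + 16 years → 4 May 2025.
  Office Delay Adjustment: +180 days → 31 October 2025.
  Interference Suspension Credit: +160 days → 9 April 2026.
  Clinical Review Extension: 1652 days claimed exceeds the 620-day cap, so +620 days → 20 December 2027.
Expiry of referenced patent VP-460025:
  Base: filing + 16 years → 30 August 2023.
  Interference Suspension Credit: +581 days → 2 April 2025.
  Clinical Review Extension: 1105 days claimed exceeds the 620-day cap, so +620 days → 13 December 2026.
Terminal disclaimer: VP-665517 expires on the earlier of 20 December 2027 and 13 December 2026.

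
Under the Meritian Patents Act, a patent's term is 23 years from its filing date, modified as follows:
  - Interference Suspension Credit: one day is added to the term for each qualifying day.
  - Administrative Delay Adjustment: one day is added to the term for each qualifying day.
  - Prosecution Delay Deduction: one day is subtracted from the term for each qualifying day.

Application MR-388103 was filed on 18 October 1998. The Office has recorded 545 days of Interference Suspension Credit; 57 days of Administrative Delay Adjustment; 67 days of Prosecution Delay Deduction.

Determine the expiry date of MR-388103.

April 6, 2023

Base term: filing date + 23 years → 18 October 2021.
Interference Suspension Credit: +545 days → 16 April 2023.
Administrative Delay Adjustment: +57 days → 12 June 2023.
Prosecution Delay Deduction: −67 days → 6 April 2023.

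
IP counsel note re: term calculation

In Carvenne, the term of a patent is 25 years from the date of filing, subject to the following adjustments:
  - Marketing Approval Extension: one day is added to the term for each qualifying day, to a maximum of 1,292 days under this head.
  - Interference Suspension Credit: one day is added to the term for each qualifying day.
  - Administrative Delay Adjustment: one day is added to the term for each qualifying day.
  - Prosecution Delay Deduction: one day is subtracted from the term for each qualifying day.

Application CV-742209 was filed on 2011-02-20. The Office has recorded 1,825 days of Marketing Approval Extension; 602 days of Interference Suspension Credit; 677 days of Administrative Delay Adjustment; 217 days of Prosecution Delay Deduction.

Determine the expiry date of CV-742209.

August 1, 2042

Base term: filing date + 25 years → 20 February 2036.
Marketing Approval Extension: 1825 days claimed exceeds the 1292-day cap, so +1292 days → 4 September 2039.
Interference Suspension Credit: +602 days → 28 April 2041.
Administrative Delay Adjustment: +677 days → 6 March 2043.
Prosecution Delay Deduction: −217 days → 1 August 2042.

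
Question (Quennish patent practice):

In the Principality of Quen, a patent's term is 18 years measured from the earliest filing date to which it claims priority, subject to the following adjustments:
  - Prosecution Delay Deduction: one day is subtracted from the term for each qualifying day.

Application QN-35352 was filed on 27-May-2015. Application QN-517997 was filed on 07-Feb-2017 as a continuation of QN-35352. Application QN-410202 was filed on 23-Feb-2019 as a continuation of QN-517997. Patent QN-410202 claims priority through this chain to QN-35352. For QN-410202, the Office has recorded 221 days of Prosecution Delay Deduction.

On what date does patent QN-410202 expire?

October 18, 2032

Earliest priority filing: 27 May 2015.
Base term: 27 May 2015 + 18 years → 27 May 2033.
Prosecution Delay Deduction: −221 days → 18 October 2032.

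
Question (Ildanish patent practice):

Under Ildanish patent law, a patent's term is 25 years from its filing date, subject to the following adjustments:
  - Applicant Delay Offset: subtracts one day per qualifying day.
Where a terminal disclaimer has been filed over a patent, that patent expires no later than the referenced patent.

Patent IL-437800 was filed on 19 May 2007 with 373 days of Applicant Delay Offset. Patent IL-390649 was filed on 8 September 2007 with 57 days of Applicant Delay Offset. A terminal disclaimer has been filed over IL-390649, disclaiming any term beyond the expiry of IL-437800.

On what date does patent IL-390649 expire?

Natural term of IL-390649:
  Base: filing + 25 years → 8 September 2032.
  Applicant Delay Offset: −57 days → 13 July 2032.
Expiry of referenced patent IL-437800:
  Base: filing + 25 years → 19 May 2032.
  Applicant Delay Offset: −373 days → 12 May 2031.
Terminal disclaimer: IL-390649 expires on the earlier of 13 July 2032 and 12 May 2031.

2031-05-12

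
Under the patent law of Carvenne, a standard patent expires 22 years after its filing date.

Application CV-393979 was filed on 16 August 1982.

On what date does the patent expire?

Filing date + 22 years → 16 August 2004.

August 16, 2004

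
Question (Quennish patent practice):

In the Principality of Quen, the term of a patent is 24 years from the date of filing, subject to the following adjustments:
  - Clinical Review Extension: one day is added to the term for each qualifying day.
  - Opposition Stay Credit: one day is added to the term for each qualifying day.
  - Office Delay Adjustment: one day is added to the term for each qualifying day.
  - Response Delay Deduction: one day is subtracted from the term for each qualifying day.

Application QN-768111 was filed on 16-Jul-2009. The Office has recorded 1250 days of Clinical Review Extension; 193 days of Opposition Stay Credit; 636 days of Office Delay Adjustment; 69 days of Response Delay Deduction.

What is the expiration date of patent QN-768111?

2039-01-16

Base term: filing date + 24 years → 16 July 2033.
Clinical Review Extension: +1250 days → 17 December 2036.
Opposition Stay Credit: +193 days → 28 June 2037.
Office Delay Adjustment: +636 days → 26 March 2039.
Response Delay Deduction: −69 days → 16 January 2039.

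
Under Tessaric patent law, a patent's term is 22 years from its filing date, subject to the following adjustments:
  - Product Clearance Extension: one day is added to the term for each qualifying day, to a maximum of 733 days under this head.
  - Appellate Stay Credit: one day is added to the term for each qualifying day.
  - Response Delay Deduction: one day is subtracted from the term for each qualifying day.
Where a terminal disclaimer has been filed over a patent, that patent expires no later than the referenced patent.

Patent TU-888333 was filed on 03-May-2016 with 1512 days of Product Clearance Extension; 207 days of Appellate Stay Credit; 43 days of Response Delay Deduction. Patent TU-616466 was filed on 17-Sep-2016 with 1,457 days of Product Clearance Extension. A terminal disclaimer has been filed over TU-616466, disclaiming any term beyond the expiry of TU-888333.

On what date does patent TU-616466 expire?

2040-09-19

Natural term of TU-616466:
  Base: filing + 22 years → 17 September 2038.
  Product Clearance Extension: 1457 days claimed exceeds the 733-day cap, so +733 days → 19 September 2040.
Expiry of referenced patent TU-888333:
  Base: filing + 22 years → 3 May 2038.
  Product Clearance Extension: 1512 days claimed exceeds the 733-day cap, so +733 days → 5 May 2040.
  Appellate Stay Credit: +207 days → 28 November 2040.
  Response Delay Deduction: −43 days → 16 October 2040.
Terminal disclaimer: TU-616466 expires on the earlier of 19 September 2040 and 16 October 2040.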